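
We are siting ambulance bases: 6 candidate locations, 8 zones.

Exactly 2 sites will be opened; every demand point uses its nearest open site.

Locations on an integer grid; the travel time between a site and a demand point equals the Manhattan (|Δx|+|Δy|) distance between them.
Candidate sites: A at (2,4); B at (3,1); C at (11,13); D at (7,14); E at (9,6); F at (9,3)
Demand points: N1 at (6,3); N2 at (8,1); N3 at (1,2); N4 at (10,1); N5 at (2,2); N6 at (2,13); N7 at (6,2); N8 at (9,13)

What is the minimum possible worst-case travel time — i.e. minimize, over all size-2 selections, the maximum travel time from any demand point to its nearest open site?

Open {B, D}.
  Farthest demand point is N4 at travel time 7 (to B); all others are ≤ 7.
With {A, E} the worst case is 9.
With {B, C} the worst case is 9.
No size-2 selection achieves below 7.

7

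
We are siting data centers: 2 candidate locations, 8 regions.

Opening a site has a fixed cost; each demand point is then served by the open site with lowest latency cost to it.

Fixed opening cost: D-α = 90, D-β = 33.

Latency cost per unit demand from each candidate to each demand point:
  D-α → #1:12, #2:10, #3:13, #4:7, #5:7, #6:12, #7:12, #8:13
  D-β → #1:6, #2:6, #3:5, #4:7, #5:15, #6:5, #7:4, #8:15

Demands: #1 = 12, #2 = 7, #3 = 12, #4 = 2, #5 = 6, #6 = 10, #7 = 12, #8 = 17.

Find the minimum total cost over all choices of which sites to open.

664

Open {D-β}: assign each demand point to its cheapest open site.
  #1→D-β 12×6=72, #2→D-β 7×6=42, #3→D-β 12×5=60, #4→D-β 2×7=14, #5→D-β 6×15=90, #6→D-β 10×5=50, #7→D-β 12×4=48, #8→D-β 17×15=255
  latency cost 631, fixed 33 → total 664.
Compare {D-α, D-β}: latency cost 549 + fixed 123 = 672.
Compare {D-α}: latency cost 911 + fixed 90 = 1001.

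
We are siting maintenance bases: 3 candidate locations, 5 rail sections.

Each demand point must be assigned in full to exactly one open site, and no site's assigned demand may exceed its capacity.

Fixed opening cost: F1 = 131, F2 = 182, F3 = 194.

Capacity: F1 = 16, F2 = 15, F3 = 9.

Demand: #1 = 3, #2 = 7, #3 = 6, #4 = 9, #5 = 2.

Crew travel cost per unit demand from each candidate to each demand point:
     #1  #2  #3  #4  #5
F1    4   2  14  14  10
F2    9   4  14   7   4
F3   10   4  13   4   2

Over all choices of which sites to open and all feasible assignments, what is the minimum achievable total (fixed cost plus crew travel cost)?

Open {F1, F2}; cheapest assignment that respects the capacities:
  F1 (cap 16, load 16): #1, #2, #3 — cost 3×4 + 7×2 + 6×14 = 110
  F2 (cap 15, load 11): #4, #5 — cost 9×7 + 2×4 = 71
  Shipping 181, fixed 313 → total 494.
  Any other capacity-feasible assignment to {F1, F2} ships for at least 181.
Compare {F1, F2, F3}: its best feasible assignment gives total 661.
Every other set of open sites that can feasibly serve all demand totals ≥ 661 even under its best assignment. Minimum: 494.

494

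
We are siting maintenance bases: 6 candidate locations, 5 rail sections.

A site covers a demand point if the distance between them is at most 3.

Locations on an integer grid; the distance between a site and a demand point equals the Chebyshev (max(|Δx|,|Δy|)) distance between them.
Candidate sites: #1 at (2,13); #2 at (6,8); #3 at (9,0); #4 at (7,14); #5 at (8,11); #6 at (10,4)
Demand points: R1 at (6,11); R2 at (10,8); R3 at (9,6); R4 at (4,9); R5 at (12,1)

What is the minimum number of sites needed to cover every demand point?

3

Coverage sets (demand points within 3 of each site):
  #1: {}
  #2: {R1, R3, R4}
  #3: {R5}
  #4: {R1}
  #5: {R1, R2}
  #6: {R3, R5}
No 2 sites suffice: every size-2 union leaves at least one demand point uncovered.
But {#2, #3, #5} covers everything, so the minimum is 3.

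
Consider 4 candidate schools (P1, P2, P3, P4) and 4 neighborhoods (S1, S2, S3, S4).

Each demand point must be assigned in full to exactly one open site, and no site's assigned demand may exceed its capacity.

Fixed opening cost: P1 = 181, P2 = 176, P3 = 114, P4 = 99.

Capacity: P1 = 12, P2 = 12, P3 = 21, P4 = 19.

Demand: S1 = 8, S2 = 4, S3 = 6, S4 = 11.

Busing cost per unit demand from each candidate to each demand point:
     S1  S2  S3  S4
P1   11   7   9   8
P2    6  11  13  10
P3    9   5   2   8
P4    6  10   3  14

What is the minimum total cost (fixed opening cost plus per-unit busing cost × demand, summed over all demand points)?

Open {P3, P4}; cheapest assignment that respects the capacities:
  P3 (cap 21, load 21): S2, S3, S4 — cost 4×5 + 6×2 + 11×8 = 120
  P4 (cap 19, load 8): S1 — cost 8×6 = 48
  Shipping 168, fixed 213 → total 381.
  Any other capacity-feasible assignment to {P3, P4} ships for at least 168.
Compare {P2, P3}: its best feasible assignment gives total 458.
Compare {P1, P4}: its best feasible assignment gives total 474.
Every other set of open sites that can feasibly serve all demand totals ≥ 458 even under its best assignment. Minimum: 381.

381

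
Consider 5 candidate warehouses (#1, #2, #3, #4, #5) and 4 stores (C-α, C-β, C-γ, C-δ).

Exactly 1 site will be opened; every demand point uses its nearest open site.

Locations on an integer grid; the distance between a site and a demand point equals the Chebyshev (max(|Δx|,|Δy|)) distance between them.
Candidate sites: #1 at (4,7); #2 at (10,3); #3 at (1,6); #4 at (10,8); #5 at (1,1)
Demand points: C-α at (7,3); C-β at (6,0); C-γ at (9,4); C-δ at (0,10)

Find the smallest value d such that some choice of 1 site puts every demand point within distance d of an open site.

Open {#1}.
  Farthest demand point is C-β at distance 7 (to #1); all others are ≤ 7.
With {#3} the worst case is 8.
With {#5} the worst case is 9.
No size-1 selection achieves below 7.

7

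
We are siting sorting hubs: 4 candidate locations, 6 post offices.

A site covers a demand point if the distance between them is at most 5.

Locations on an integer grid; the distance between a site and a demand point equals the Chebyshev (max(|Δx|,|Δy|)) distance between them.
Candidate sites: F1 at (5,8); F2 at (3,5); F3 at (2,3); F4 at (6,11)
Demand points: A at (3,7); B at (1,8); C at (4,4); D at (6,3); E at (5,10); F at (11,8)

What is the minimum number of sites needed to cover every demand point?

Coverage sets (demand points within 5 of each site):
  F1: {A, B, C, D, E}
  F2: {A, B, C, D, E}
  F3: {A, B, C, D}
  F4: {A, B, E, F}
No single site covers all 6 demand points.
But {F1, F4} covers everything, so the minimum is 2.

2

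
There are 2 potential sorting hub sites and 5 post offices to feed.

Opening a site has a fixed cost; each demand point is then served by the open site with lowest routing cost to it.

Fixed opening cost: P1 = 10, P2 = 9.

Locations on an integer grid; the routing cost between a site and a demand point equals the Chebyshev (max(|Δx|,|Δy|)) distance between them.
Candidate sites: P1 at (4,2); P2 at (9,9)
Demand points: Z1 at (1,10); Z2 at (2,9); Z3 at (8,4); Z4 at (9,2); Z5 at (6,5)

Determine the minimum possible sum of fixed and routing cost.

37

Open {P1}: assign each demand point to its cheapest open site.
  Z1→P1 8, Z2→P1 7, Z3→P1 4, Z4→P1 5, Z5→P1 3
  routing cost 27, fixed 10 → total 37.
Compare {P2}: routing cost 31 + fixed 9 = 40.
Compare {P1, P2}: routing cost 27 + fixed 19 = 46.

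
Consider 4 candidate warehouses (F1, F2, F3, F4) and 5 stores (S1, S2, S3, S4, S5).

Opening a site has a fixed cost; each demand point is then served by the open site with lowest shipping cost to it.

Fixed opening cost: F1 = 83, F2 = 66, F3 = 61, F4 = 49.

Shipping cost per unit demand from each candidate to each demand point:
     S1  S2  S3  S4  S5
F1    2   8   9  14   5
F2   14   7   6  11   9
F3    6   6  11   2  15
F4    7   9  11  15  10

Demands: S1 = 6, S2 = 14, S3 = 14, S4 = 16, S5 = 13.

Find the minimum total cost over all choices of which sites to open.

Open {F1, F3}: assign each demand point to its cheapest open site.
  S1→F1 6×2=12, S2→F3 14×6=84, S3→F1 14×9=126, S4→F3 16×2=32, S5→F1 13×5=65
  shipping cost 319, fixed 144 → total 463.
Compare {F2, F3}: shipping cost 353 + fixed 127 = 480.
Compare {F1, F2, F3}: shipping cost 277 + fixed 210 = 487.
Compare {F1, F3, F4}: shipping cost 319 + fixed 193 = 512.
All other subsets cost ≥ 480. Minimum total cost: 463.

463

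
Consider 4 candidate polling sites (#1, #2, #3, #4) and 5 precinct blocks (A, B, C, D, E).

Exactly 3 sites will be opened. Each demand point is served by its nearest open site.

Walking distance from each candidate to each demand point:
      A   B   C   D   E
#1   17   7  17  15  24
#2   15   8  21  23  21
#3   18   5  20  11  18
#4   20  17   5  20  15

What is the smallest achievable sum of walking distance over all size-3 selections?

51

Open {#2, #3, #4}.
  A→#2 15, B→#3 5, C→#4 5, D→#3 11, E→#4 15  ⇒ total 51.
Compare {#1, #3, #4}: total 53.
Compare {#1, #2, #4}: total 57.
No size-3 selection does better; minimum is 51.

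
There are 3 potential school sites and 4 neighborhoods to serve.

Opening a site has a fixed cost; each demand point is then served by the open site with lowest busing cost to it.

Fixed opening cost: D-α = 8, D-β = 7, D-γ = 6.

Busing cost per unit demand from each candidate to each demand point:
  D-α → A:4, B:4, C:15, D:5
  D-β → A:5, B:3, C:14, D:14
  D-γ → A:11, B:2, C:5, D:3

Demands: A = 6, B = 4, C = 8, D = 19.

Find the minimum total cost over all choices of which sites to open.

Open {D-α, D-γ}: assign each demand point to its cheapest open site.
  A→D-α 6×4=24, B→D-γ 4×2=8, C→D-γ 8×5=40, D→D-γ 19×3=57
  busing cost 129, fixed 14 → total 143.
Compare {D-β, D-γ}: busing cost 135 + fixed 13 = 148.
Compare {D-α, D-β, D-γ}: busing cost 129 + fixed 21 = 150.
Compare {D-γ}: busing cost 171 + fixed 6 = 177.
All other subsets cost ≥ 148. Minimum total cost: 143.

143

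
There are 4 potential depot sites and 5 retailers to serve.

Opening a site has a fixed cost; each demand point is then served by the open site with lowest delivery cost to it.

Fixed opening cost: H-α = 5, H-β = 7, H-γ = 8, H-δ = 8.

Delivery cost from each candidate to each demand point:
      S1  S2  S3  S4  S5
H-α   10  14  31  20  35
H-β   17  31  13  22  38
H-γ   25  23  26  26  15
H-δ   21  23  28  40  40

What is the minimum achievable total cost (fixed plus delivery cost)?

Open {H-α, H-β, H-γ}: assign each demand point to its cheapest open site.
  S1→H-α 10, S2→H-α 14, S3→H-β 13, S4→H-α 20, S5→H-γ 15
  delivery cost 72, fixed 20 → total 92.
Compare {H-α, H-γ}: delivery cost 85 + fixed 13 = 98.
Compare {H-α, H-β, H-γ, H-δ}: delivery cost 72 + fixed 28 = 100.
Compare {H-α, H-β}: delivery cost 92 + fixed 12 = 104.
All other subsets cost ≥ 98. Minimum total cost: 92.

92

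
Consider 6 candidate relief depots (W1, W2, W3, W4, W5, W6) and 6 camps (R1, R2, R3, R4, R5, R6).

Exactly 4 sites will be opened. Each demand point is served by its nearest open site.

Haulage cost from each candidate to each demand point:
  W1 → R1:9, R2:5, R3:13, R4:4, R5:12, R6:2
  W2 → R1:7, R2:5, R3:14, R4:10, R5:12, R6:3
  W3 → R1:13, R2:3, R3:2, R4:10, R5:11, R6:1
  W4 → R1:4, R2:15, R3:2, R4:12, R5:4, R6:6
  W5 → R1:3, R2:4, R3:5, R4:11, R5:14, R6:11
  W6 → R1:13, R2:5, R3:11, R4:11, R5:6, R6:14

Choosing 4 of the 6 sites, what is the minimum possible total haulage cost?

Open {W1, W3, W4, W5}.
  R1→W5 3, R2→W3 3, R3→W3 2, R4→W1 4, R5→W4 4, R6→W3 1  ⇒ total 17.
Compare {W1, W2, W3, W4}: total 18.
Compare {W1, W3, W4, W6}: total 18.
No size-4 selection does better; minimum is 17.

17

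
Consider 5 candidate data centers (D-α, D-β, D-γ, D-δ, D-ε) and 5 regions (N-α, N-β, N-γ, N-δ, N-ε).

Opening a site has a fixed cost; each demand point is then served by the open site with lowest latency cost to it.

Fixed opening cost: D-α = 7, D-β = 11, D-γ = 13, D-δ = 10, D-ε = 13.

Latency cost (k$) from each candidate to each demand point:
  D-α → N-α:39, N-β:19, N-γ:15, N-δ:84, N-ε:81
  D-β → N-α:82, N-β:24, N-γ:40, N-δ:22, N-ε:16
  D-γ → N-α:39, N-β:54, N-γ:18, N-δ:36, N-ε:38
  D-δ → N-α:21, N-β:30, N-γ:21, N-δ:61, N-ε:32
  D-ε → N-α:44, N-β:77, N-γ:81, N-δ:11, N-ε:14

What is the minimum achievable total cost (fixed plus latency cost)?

110

Open {D-α, D-δ, D-ε}: assign each demand point to its cheapest open site.
  N-α→D-δ 21, N-β→D-α 19, N-γ→D-α 15, N-δ→D-ε 11, N-ε→D-ε 14
  latency cost 80, fixed 30 → total 110.
Compare {D-α, D-ε}: latency cost 98 + fixed 20 = 118.
Compare {D-δ, D-ε}: latency cost 97 + fixed 23 = 120.
Compare {D-α, D-β, D-δ}: latency cost 93 + fixed 28 = 121.
All other subsets cost ≥ 118. Minimum total cost: 110.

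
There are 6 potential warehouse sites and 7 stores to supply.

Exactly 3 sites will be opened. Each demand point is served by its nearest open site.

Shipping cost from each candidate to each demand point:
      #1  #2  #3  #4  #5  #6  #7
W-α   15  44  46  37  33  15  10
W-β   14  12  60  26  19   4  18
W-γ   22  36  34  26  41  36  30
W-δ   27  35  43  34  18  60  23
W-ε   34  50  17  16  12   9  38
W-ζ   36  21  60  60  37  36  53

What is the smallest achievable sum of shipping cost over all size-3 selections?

85

Open {W-α, W-β, W-ε}.
  #1→W-β 14, #2→W-β 12, #3→W-ε 17, #4→W-ε 16, #5→W-ε 12, #6→W-β 4, #7→W-α 10  ⇒ total 85.
Compare {W-β, W-γ, W-ε}: total 93.
Compare {W-β, W-δ, W-ε}: total 93.
No size-3 selection does better; minimum is 85.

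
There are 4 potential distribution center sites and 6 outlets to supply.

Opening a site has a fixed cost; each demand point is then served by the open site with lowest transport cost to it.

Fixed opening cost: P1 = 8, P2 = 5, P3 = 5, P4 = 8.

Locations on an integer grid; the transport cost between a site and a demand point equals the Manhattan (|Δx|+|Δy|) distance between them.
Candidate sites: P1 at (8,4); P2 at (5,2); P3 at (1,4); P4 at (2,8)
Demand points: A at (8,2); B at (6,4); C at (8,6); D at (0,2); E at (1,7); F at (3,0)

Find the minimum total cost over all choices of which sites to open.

31

Open {P1, P3}: assign each demand point to its cheapest open site.
  A→P1 2, B→P1 2, C→P1 2, D→P3 3, E→P3 3, F→P3 6
  transport cost 18, fixed 13 → total 31.
Compare {P2, P3}: transport cost 23 + fixed 10 = 33.
Compare {P1, P2, P3}: transport cost 16 + fixed 18 = 34.
Compare {P2}: transport cost 31 + fixed 5 = 36.
All other subsets cost ≥ 33. Minimum total cost: 31.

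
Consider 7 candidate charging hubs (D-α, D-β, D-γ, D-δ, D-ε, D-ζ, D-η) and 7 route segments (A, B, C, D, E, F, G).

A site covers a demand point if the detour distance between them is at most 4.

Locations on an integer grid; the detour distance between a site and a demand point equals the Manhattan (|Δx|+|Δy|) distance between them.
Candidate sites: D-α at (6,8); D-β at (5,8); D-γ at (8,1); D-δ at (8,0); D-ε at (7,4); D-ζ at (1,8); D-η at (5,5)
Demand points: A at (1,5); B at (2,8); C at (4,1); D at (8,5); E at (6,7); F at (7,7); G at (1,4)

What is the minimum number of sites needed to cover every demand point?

3

Coverage sets (demand points within 4 of each site):
  D-α: {B, E, F}
  D-β: {B, E, F}
  D-γ: {C, D}
  D-δ: {}
  D-ε: {D, E, F}
  D-ζ: {A, B, G}
  D-η: {A, D, E, F}
No 2 sites suffice: every size-2 union leaves at least one demand point uncovered.
But {D-α, D-γ, D-ζ} covers everything, so the minimum is 3.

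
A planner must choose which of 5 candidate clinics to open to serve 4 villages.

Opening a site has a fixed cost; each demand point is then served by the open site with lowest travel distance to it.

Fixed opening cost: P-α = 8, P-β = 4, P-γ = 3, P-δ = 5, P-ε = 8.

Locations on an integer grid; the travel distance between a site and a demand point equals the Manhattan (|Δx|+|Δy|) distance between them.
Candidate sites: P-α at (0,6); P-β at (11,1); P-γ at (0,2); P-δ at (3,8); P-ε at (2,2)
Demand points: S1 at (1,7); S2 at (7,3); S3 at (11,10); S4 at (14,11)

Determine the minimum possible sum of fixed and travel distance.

40

Open {P-β, P-δ}: assign each demand point to its cheapest open site.
  S1→P-δ 3, S2→P-β 6, S3→P-β 9, S4→P-β 13
  travel distance 31, fixed 9 → total 40.
Compare {P-δ}: travel distance 36 + fixed 5 = 41.
Compare {P-β, P-γ}: travel distance 34 + fixed 7 = 41.
Compare {P-α, P-β}: travel distance 30 + fixed 12 = 42.
All other subsets cost ≥ 41. Minimum total cost: 40.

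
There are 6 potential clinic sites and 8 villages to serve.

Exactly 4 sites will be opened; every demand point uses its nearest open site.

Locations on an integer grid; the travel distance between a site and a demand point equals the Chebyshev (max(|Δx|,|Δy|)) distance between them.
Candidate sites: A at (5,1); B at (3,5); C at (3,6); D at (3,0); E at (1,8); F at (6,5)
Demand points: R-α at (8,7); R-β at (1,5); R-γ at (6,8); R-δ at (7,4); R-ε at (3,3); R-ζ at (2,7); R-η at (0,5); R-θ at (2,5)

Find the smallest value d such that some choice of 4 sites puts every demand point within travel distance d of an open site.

3

Open {A, B, C, F}.
  Farthest demand point is R-γ at travel distance 3 (to B); all others are ≤ 3.
With {A, B, D, F} the worst case is 3.
With {A, B, E, F} the worst case is 3.
No size-4 selection achieves below 3.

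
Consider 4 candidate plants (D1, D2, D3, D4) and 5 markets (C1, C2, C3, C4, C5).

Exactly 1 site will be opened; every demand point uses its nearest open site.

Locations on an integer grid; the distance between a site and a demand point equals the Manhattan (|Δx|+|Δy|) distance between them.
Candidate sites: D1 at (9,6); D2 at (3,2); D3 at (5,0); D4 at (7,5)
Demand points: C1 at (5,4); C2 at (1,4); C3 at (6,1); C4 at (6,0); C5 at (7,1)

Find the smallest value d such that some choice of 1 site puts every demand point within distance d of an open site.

Open {D2}.
  Farthest demand point is C4 at distance 5 (to D2); all others are ≤ 5.
With {D4} the worst case is 7.
With {D3} the worst case is 8.
No size-1 selection achieves below 5.

5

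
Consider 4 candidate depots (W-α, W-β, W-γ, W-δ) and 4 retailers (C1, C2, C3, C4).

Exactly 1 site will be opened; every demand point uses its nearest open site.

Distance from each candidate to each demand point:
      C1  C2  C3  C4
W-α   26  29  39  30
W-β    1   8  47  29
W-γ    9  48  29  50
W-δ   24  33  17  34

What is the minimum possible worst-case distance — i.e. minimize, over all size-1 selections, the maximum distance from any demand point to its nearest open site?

34

Open {W-δ}.
  Farthest demand point is C4 at distance 34 (to W-δ); all others are ≤ 34.
With {W-α} the worst case is 39.
With {W-β} the worst case is 47.
No size-1 selection achieves below 34.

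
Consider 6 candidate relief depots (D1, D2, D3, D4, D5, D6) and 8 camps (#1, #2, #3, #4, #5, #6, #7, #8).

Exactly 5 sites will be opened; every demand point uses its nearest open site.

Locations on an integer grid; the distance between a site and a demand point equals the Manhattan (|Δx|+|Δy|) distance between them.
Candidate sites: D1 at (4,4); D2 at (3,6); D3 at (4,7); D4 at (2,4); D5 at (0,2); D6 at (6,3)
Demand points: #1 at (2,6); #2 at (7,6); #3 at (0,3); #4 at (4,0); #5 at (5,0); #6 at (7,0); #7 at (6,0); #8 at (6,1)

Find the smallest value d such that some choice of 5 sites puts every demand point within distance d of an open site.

4

Open {D1, D2, D3, D4, D6}.
  Farthest demand point is #2 at distance 4 (to D2); all others are ≤ 4.
With {D1, D2, D3, D5, D6} the worst case is 4.
With {D1, D2, D4, D5, D6} the worst case is 4.
No size-5 selection achieves below 4.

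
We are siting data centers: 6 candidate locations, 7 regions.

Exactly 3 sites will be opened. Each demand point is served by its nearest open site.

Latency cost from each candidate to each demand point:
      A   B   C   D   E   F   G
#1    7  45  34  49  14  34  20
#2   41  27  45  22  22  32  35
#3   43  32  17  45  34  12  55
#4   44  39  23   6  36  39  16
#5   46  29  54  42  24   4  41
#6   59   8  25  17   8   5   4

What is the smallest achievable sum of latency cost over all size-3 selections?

61

Open {#1, #4, #6}.
  A→#1 7, B→#6 8, C→#4 23, D→#4 6, E→#6 8, F→#6 5, G→#6 4  ⇒ total 61.
Compare {#1, #3, #6}: total 66.
Compare {#1, #5, #6}: total 73.
No size-3 selection does better; minimum is 61.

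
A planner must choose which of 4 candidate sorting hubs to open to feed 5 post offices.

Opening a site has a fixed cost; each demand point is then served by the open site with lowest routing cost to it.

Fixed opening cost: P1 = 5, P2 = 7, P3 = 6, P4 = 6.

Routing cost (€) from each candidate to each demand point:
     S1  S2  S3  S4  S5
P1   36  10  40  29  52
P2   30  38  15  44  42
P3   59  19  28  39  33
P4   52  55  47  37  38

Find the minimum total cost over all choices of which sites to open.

Open {P1, P2, P3}: assign each demand point to its cheapest open site.
  S1→P2 30, S2→P1 10, S3→P2 15, S4→P1 29, S5→P3 33
  routing cost 117, fixed 18 → total 135.
Compare {P1, P2}: routing cost 126 + fixed 12 = 138.
Compare {P1, P2, P4}: routing cost 122 + fixed 18 = 140.
Compare {P1, P2, P3, P4}: routing cost 117 + fixed 24 = 141.
All other subsets cost ≥ 138. Minimum total cost: 135.

135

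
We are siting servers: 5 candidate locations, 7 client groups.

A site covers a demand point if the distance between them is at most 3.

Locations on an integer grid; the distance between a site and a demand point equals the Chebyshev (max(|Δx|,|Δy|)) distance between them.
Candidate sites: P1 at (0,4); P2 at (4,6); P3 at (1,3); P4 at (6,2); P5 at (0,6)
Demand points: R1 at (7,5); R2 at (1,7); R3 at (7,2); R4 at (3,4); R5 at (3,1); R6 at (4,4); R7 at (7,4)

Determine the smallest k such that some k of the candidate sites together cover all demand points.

2

Coverage sets (demand points within 3 of each site):
  P1: {R2, R4, R5}
  P2: {R1, R2, R4, R6, R7}
  P3: {R4, R5, R6}
  P4: {R1, R3, R4, R5, R6, R7}
  P5: {R2, R4}
No single site covers all 7 demand points.
But {P1, P4} covers everything, so the minimum is 2.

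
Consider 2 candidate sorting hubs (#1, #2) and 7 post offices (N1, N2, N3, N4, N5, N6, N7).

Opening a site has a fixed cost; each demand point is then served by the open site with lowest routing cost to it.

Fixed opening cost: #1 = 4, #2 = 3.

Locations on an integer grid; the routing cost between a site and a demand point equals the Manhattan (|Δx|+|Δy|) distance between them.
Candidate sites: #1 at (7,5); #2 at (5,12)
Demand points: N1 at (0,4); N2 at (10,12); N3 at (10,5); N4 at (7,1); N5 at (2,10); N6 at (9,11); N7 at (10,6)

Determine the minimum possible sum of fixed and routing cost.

Open {#1, #2}: assign each demand point to its cheapest open site.
  N1→#1 8, N2→#2 5, N3→#1 3, N4→#1 4, N5→#2 5, N6→#2 5, N7→#1 4
  routing cost 34, fixed 7 → total 41.
Compare {#1}: routing cost 47 + fixed 4 = 51.
Compare {#2}: routing cost 64 + fixed 3 = 67.

41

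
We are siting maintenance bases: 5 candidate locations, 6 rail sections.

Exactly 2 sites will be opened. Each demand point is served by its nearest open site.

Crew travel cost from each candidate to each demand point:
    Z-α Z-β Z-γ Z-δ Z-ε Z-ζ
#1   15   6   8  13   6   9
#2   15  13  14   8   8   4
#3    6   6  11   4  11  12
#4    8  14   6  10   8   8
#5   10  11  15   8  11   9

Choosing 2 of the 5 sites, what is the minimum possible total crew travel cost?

Open {#3, #4}.
  Z-α→#3 6, Z-β→#3 6, Z-γ→#4 6, Z-δ→#3 4, Z-ε→#4 8, Z-ζ→#4 8  ⇒ total 38.
Compare {#1, #3}: total 39.
Compare {#2, #3}: total 39.
No size-2 selection does better; minimum is 38.

38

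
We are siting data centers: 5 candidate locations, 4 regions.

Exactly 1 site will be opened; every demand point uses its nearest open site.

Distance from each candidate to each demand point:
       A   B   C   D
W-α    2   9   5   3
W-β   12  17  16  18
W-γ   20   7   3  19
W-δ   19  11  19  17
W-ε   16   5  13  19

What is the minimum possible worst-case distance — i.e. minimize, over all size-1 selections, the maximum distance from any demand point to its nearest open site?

Open {W-α}.
  Farthest demand point is B at distance 9 (to W-α); all others are ≤ 9.
With {W-β} the worst case is 18.
With {W-δ} the worst case is 19.
No size-1 selection achieves below 9.

9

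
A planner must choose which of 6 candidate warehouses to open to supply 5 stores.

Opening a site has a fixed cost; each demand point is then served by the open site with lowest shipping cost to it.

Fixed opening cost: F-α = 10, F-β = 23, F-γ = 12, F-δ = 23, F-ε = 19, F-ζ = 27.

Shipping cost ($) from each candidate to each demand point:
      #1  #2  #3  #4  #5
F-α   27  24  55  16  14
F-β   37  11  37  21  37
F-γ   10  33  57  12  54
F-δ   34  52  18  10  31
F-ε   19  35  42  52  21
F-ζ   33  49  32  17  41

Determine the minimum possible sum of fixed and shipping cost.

121

Open {F-α, F-γ, F-δ}: assign each demand point to its cheapest open site.
  #1→F-γ 10, #2→F-α 24, #3→F-δ 18, #4→F-δ 10, #5→F-α 14
  shipping cost 76, fixed 45 → total 121.
Compare {F-α, F-δ}: shipping cost 93 + fixed 33 = 126.
Compare {F-α, F-β, F-γ}: shipping cost 84 + fixed 45 = 129.
Compare {F-α, F-β, F-γ, F-δ}: shipping cost 63 + fixed 68 = 131.
All other subsets cost ≥ 126. Minimum total cost: 121.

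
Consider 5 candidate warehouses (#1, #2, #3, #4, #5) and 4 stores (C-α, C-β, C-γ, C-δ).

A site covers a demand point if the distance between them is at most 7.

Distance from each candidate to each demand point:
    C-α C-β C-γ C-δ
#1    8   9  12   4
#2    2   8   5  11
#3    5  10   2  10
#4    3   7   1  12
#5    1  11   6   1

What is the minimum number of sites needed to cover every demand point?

2

Coverage sets (demand points within 7 of each site):
  #1: {C-δ}
  #2: {C-α, C-γ}
  #3: {C-α, C-γ}
  #4: {C-α, C-β, C-γ}
  #5: {C-α, C-γ, C-δ}
No single site covers all 4 demand points.
But {#1, #4} covers everything, so the minimum is 2.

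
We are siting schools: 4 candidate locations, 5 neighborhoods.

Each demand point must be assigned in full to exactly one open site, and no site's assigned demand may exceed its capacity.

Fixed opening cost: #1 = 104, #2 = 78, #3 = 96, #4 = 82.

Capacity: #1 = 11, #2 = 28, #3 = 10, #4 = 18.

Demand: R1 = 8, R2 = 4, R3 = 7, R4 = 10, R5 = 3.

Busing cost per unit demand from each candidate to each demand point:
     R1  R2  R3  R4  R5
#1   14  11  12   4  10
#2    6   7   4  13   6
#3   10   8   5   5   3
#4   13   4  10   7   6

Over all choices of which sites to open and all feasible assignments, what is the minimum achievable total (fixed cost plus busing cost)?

Open {#2, #4}; cheapest assignment that respects the capacities:
  #2 (cap 28, load 18): R1, R3, R5 — cost 8×6 + 7×4 + 3×6 = 94
  #4 (cap 18, load 14): R2, R4 — cost 4×4 + 10×7 = 86
  Shipping 180, fixed 160 → total 340.
  Any other capacity-feasible assignment to {#2, #4} ships for at least 180.
Compare {#1, #2}: its best feasible assignment gives total 344.
Compare {#2, #3}: its best feasible assignment gives total 346.
Every other set of open sites that can feasibly serve all demand totals ≥ 344 even under its best assignment. Minimum: 340.

340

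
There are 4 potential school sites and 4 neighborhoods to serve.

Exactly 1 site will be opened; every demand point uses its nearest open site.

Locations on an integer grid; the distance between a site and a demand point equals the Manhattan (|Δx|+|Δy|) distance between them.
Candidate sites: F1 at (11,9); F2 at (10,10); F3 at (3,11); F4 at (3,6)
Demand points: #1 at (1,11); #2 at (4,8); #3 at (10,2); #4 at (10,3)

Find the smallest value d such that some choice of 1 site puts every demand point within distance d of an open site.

Open {F2}.
  Farthest demand point is #1 at distance 10 (to F2); all others are ≤ 10.
With {F4} the worst case is 11.
With {F1} the worst case is 12.
No size-1 selection achieves below 10.

10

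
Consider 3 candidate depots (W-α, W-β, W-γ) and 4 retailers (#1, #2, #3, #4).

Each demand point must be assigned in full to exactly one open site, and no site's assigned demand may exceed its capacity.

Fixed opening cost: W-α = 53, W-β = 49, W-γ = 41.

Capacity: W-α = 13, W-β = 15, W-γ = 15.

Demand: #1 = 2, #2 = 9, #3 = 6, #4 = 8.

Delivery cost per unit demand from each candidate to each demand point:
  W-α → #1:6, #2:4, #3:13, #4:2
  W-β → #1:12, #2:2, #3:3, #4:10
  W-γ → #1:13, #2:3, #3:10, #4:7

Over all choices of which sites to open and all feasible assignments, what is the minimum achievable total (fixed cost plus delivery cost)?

166

Open {W-α, W-β}; cheapest assignment that respects the capacities:
  W-α (cap 13, load 10): #1, #4 — cost 2×6 + 8×2 = 28
  W-β (cap 15, load 15): #2, #3 — cost 9×2 + 6×3 = 36
  Shipping 64, fixed 102 → total 166.
  Any other capacity-feasible assignment to {W-α, W-β} ships for at least 64.
Compare {W-α, W-β, W-γ}: its best feasible assignment gives total 207.
Compare {W-β, W-γ}: its best feasible assignment gives total 208.
Every other set of open sites that can feasibly serve all demand totals ≥ 207 even under its best assignment. Minimum: 166.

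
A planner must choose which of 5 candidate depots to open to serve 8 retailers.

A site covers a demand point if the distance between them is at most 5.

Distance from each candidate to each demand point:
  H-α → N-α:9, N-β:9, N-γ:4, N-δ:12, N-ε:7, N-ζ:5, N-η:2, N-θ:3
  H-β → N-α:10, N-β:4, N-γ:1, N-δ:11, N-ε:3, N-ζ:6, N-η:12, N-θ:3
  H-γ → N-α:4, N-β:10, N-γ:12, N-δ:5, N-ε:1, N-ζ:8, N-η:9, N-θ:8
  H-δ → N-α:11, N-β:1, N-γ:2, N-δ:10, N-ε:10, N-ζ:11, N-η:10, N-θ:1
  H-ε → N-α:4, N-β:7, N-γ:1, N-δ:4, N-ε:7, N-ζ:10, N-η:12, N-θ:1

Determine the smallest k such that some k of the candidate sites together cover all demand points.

Coverage sets (demand points within 5 of each site):
  H-α: {N-γ, N-ζ, N-η, N-θ}
  H-β: {N-β, N-γ, N-ε, N-θ}
  H-γ: {N-α, N-δ, N-ε}
  H-δ: {N-β, N-γ, N-θ}
  H-ε: {N-α, N-γ, N-δ, N-θ}
No 2 sites suffice: every size-2 union leaves at least one demand point uncovered.
But {H-α, H-β, H-γ} covers everything, so the minimum is 3.

3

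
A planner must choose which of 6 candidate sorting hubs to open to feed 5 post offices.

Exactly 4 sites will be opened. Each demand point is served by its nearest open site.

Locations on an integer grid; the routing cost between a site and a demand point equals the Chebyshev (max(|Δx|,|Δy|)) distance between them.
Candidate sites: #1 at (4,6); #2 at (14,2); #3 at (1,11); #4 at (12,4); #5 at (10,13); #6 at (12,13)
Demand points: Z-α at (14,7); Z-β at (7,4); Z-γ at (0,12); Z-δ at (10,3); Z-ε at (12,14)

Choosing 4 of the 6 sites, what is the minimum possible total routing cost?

Open {#1, #3, #4, #6}.
  Z-α→#4 3, Z-β→#1 3, Z-γ→#3 1, Z-δ→#4 2, Z-ε→#6 1  ⇒ total 10.
Compare {#1, #3, #4, #5}: total 11.
Compare {#2, #3, #4, #6}: total 12.
No size-4 selection does better; minimum is 10.

10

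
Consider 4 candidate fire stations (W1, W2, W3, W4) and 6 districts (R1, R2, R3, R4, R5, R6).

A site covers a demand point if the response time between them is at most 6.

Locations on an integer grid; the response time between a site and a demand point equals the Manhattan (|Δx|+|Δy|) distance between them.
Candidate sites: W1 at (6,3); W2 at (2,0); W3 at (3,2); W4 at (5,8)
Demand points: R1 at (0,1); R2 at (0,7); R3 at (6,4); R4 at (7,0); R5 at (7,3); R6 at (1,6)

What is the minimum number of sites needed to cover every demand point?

Coverage sets (demand points within 6 of each site):
  W1: {R3, R4, R5}
  W2: {R1, R4}
  W3: {R1, R3, R4, R5, R6}
  W4: {R2, R3, R6}
No single site covers all 6 demand points.
But {W3, W4} covers everything, so the minimum is 2.

2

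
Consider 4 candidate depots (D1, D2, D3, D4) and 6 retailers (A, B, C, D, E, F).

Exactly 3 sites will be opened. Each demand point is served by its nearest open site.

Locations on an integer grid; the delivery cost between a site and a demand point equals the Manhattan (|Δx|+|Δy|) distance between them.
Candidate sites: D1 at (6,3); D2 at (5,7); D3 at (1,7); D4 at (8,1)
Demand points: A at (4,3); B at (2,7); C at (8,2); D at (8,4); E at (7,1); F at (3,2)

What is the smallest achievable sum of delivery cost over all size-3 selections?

12

Open {D1, D3, D4}.
  A→D1 2, B→D3 1, C→D4 1, D→D1 3, E→D4 1, F→D1 4  ⇒ total 12.
Compare {D1, D2, D4}: total 14.
Compare {D1, D2, D3}: total 16.
No size-3 selection does better; minimum is 12.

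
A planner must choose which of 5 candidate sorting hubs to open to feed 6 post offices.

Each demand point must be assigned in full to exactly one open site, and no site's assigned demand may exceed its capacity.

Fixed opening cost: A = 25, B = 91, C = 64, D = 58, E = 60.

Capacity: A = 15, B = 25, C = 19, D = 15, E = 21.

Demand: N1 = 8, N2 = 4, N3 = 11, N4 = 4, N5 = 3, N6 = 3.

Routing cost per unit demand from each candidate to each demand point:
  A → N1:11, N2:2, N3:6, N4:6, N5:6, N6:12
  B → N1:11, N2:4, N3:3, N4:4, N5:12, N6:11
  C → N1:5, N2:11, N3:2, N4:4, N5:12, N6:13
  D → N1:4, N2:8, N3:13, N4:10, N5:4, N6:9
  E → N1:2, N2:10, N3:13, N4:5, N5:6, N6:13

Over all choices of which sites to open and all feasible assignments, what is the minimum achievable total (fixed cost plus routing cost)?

237

Open {A, C}; cheapest assignment that respects the capacities:
  A (cap 15, load 14): N2, N4, N5, N6 — cost 4×2 + 4×6 + 3×6 + 3×12 = 86
  C (cap 19, load 19): N1, N3 — cost 8×5 + 11×2 = 62
  Shipping 148, fixed 89 → total 237.
  Any other capacity-feasible assignment to {A, C} ships for at least 148.
Compare {A, E}: its best feasible assignment gives total 252.
Compare {A, C, D}: its best feasible assignment gives total 264.
Every other set of open sites that can feasibly serve all demand totals ≥ 252 even under its best assignment. Minimum: 237.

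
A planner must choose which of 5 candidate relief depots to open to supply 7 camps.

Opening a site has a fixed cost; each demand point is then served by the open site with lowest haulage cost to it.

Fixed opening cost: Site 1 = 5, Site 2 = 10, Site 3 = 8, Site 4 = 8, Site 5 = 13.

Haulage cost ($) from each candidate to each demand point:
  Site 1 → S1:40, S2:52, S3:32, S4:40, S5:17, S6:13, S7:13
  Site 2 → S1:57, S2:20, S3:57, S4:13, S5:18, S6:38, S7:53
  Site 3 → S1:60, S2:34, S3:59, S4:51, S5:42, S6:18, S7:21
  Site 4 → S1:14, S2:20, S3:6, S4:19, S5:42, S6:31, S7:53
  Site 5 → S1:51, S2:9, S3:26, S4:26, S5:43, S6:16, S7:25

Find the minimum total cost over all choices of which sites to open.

115

Open {Site 1, Site 4}: assign each demand point to its cheapest open site.
  S1→Site 4 14, S2→Site 4 20, S3→Site 4 6, S4→Site 4 19, S5→Site 1 17, S6→Site 1 13, S7→Site 1 13
  haulage cost 102, fixed 13 → total 115.
Compare {Site 1, Site 4, Site 5}: haulage cost 91 + fixed 26 = 117.
Compare {Site 1, Site 2, Site 4}: haulage cost 96 + fixed 23 = 119.
Compare {Site 1, Site 2, Site 4, Site 5}: haulage cost 85 + fixed 36 = 121.
All other subsets cost ≥ 117. Minimum total cost: 115.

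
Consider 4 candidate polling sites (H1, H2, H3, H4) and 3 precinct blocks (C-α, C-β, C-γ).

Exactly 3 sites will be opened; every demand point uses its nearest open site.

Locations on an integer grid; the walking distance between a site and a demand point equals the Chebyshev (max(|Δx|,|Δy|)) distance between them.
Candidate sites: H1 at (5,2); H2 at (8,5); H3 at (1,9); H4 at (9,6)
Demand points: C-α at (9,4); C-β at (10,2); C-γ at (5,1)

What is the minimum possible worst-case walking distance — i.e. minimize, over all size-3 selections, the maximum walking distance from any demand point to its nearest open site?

3

Open {H1, H2, H3}.
  Farthest demand point is C-β at walking distance 3 (to H2); all others are ≤ 3.
With {H1, H2, H4} the worst case is 3.
With {H1, H3, H4} the worst case is 4.
No size-3 selection achieves below 3.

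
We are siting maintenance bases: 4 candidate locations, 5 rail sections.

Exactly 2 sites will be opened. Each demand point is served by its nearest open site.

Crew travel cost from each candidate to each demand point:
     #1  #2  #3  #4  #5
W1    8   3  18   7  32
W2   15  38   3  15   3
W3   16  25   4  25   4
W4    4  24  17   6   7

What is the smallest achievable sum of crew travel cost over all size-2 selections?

24

Open {W1, W2}.
  #1→W1 8, #2→W1 3, #3→W2 3, #4→W1 7, #5→W2 3  ⇒ total 24.
Compare {W1, W3}: total 26.
Compare {W1, W4}: total 37.
No size-2 selection does better; minimum is 24.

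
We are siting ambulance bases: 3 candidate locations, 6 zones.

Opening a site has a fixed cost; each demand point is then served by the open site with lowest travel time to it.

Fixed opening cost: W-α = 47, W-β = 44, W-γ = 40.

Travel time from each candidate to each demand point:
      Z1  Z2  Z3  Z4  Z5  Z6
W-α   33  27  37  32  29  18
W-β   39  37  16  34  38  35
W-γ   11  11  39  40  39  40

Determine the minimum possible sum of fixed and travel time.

Open {W-γ}: assign each demand point to its cheapest open site.
  Z1→W-γ 11, Z2→W-γ 11, Z3→W-γ 39, Z4→W-γ 40, Z5→W-γ 39, Z6→W-γ 40
  travel time 180, fixed 40 → total 220.
Compare {W-α}: travel time 176 + fixed 47 = 223.
Compare {W-α, W-γ}: travel time 138 + fixed 87 = 225.
Compare {W-β, W-γ}: travel time 145 + fixed 84 = 229.
All other subsets cost ≥ 223. Minimum total cost: 220.

220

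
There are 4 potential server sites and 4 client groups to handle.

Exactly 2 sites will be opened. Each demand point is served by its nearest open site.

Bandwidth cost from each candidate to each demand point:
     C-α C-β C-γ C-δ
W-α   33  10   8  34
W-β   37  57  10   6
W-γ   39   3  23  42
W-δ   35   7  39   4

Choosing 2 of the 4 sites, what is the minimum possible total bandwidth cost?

Open {W-α, W-δ}.
  C-α→W-α 33, C-β→W-δ 7, C-γ→W-α 8, C-δ→W-δ 4  ⇒ total 52.
Compare {W-β, W-γ}: total 56.
Compare {W-β, W-δ}: total 56.
No size-2 selection does better; minimum is 52.

52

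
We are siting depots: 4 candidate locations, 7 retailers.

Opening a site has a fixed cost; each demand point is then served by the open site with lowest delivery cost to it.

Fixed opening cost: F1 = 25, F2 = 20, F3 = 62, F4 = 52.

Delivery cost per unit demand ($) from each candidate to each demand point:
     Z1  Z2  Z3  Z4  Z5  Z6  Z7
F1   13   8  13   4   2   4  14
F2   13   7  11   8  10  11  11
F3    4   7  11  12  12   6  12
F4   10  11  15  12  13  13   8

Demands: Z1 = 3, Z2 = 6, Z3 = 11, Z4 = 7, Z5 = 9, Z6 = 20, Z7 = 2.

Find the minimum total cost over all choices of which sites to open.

395

Open {F1, F2}: assign each demand point to its cheapest open site.
  Z1→F1 3×13=39, Z2→F2 6×7=42, Z3→F2 11×11=121, Z4→F1 7×4=28, Z5→F1 9×2=18, Z6→F1 20×4=80, Z7→F2 2×11=22
  delivery cost 350, fixed 45 → total 395.
Compare {F1}: delivery cost 384 + fixed 25 = 409.
Compare {F1, F3}: delivery cost 325 + fixed 87 = 412.
Compare {F1, F2, F3}: delivery cost 323 + fixed 107 = 430.
All other subsets cost ≥ 409. Minimum total cost: 395.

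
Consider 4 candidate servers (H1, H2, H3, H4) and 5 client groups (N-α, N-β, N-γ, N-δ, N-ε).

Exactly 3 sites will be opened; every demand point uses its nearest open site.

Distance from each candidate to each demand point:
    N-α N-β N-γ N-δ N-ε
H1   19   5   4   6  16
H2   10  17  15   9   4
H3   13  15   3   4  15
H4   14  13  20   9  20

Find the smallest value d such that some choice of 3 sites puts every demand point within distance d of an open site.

Open {H1, H2, H3}.
  Farthest demand point is N-α at distance 10 (to H2); all others are ≤ 10.
With {H1, H2, H4} the worst case is 10.
With {H2, H3, H4} the worst case is 13.
No size-3 selection achieves below 10.

10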